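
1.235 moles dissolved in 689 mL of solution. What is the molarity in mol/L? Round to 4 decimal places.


Convert volume to liters: V_L = V_mL / 1000.
V_L = 689 / 1000 = 0.689 L
M = n / V_L = 1.235 / 0.689
M = 1.79245283 mol/L, rounded to 4 dp:

1.7925 mol/L


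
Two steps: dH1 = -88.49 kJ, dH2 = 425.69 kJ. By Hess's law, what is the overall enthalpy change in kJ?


Hess's law: enthalpy is a state function, so add the step enthalpies.
dH_total = dH1 + dH2 = -88.49 + (425.69)
dH_total = 337.2 kJ:

337.20 kJ


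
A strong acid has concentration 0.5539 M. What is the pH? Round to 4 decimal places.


A strong acid dissociates completely, so [H+] equals the given concentration.
pH = -log10([H+]) = -log10(0.5539)
pH = 0.25656863, rounded to 4 dp:

0.2566


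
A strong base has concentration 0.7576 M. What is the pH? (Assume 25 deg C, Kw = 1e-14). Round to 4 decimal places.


A strong base dissociates completely, so [OH-] equals the given concentration.
pOH = -log10([OH-]) = -log10(0.7576) = 0.12056
pH = 14 - pOH = 14 - 0.12056
pH = 13.87944, rounded to 4 dp:

13.8794


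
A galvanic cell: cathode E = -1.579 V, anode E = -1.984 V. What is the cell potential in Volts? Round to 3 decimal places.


Standard cell potential: E_cell = E_cathode - E_anode.
E_cell = -1.579 - (-1.984)
E_cell = 0.405 V, rounded to 3 dp:

0.405 V


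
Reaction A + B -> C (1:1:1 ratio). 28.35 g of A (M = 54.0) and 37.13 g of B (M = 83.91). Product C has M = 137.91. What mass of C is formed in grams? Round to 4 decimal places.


Find moles of each reactant; the smaller value is the limiting reagent in a 1:1:1 reaction, so moles_C equals moles of the limiter.
n_A = mass_A / M_A = 28.35 / 54.0 = 0.525 mol
n_B = mass_B / M_B = 37.13 / 83.91 = 0.442498 mol
Limiting reagent: B (smaller), n_limiting = 0.442498 mol
mass_C = n_limiting * M_C = 0.442498 * 137.91
mass_C = 61.02489918 g, rounded to 4 dp:

61.0249 g


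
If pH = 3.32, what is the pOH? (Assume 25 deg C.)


At 25 deg C, pH + pOH = 14.
pOH = 14 - pH = 14 - 3.32
pOH = 10.68:

10.68


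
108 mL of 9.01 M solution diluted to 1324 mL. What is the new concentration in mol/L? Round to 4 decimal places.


Dilution: M1*V1 = M2*V2, solve for M2.
M2 = M1*V1 / V2
M2 = 9.01 * 108 / 1324
M2 = 973.08 / 1324
M2 = 0.73495468 mol/L, rounded to 4 dp:

0.7350 mol/L


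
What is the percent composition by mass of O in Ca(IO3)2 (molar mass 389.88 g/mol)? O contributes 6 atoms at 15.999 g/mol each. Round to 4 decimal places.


pct = 100 * (n_elem * M_elem) / M_total
mass_contribution = 6 * 15.999 = 95.994 g/mol
pct = 100 * 95.994 / 389.88
pct = 24.62142198 %, rounded to 4 dp:

24.6214 %


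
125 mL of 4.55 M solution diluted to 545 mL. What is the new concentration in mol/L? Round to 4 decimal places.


Dilution: M1*V1 = M2*V2, solve for M2.
M2 = M1*V1 / V2
M2 = 4.55 * 125 / 545
M2 = 568.75 / 545
M2 = 1.04357798 mol/L, rounded to 4 dp:

1.0436 mol/L


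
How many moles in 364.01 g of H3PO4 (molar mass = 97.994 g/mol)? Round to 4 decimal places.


n = mass / M
n = 364.01 / 97.994
n = 3.71461518 mol, rounded to 4 dp:

3.7146 mol


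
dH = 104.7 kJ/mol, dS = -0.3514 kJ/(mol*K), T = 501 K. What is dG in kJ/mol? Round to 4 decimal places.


Gibbs: dG = dH - T*dS (consistent units, dS already in kJ/(mol*K)).
T*dS = 501 * -0.3514 = -176.0514
dG = 104.7 - (-176.0514)
dG = 280.7514 kJ/mol, rounded to 4 dp:

280.7514 kJ/mol


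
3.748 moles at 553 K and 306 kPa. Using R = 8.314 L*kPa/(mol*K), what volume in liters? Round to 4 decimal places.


PV = nRT, solve for V = nRT / P.
nRT = 3.748 * 8.314 * 553 = 17231.9622
V = 17231.9622 / 306
V = 56.31360196 L, rounded to 4 dp:

56.3136 L


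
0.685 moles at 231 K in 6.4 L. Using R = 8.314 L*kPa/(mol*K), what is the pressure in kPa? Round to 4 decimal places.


PV = nRT, solve for P = nRT / V.
nRT = 0.685 * 8.314 * 231 = 1315.5658
P = 1315.5658 / 6.4
P = 205.55715625 kPa, rounded to 4 dp:

205.5572 kPa


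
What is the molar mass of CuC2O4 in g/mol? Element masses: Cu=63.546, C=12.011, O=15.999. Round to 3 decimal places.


M = sum(count * atomic_mass) over atoms.
M = 1*63.546 + 2*12.011 + 4*15.999
M = 63.546 + 24.022 + 63.996
M = 151.564 g/mol, rounded to 3 dp:

151.564 g/mol


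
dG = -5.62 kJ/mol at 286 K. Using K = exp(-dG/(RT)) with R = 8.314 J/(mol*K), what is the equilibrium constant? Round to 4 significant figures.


dG is in kJ/mol; multiply by 1000 to match R in J/(mol*K).
RT = 8.314 * 286 = 2377.804 J/mol
exponent = -dG*1000 / (RT) = -(-5.62*1000) / 2377.804 = 2.36352534
K = exp(2.36352534)
K = 10.628354, rounded to 4 significant figures:

10.63


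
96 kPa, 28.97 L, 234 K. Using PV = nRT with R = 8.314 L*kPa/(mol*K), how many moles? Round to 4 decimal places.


PV = nRT, solve for n = PV / (RT).
PV = 96 * 28.97 = 2781.12
RT = 8.314 * 234 = 1945.476
n = 2781.12 / 1945.476
n = 1.4295319 mol, rounded to 4 dp:

1.4295 mol


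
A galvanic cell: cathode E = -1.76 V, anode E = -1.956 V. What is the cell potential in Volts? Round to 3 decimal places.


Standard cell potential: E_cell = E_cathode - E_anode.
E_cell = -1.76 - (-1.956)
E_cell = 0.196 V, rounded to 3 dp:

0.196 V


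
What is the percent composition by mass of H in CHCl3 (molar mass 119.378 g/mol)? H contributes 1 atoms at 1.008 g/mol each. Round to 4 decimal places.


pct = 100 * (n_elem * M_elem) / M_total
mass_contribution = 1 * 1.008 = 1.008 g/mol
pct = 100 * 1.008 / 119.378
pct = 0.84437669 %, rounded to 4 dp:

0.8444 %


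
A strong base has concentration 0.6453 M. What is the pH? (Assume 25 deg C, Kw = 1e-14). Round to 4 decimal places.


A strong base dissociates completely, so [OH-] equals the given concentration.
pOH = -log10([OH-]) = -log10(0.6453) = 0.190238
pH = 14 - pOH = 14 - 0.190238
pH = 13.809762, rounded to 4 dp:

13.8098


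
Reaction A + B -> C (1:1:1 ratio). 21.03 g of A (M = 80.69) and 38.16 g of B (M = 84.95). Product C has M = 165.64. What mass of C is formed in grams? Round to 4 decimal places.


Find moles of each reactant; the smaller value is the limiting reagent in a 1:1:1 reaction, so moles_C equals moles of the limiter.
n_A = mass_A / M_A = 21.03 / 80.69 = 0.260627 mol
n_B = mass_B / M_B = 38.16 / 84.95 = 0.449205 mol
Limiting reagent: A (smaller), n_limiting = 0.260627 mol
mass_C = n_limiting * M_C = 0.260627 * 165.64
mass_C = 43.17025628 g, rounded to 4 dp:

43.1703 g


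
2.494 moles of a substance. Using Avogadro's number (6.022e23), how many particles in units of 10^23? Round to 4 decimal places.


N = n * NA, then divide by 1e23 for the requested units.
N / 1e23 = n * 6.022
N / 1e23 = 2.494 * 6.022
N / 1e23 = 15.018868, rounded to 4 dp:

15.0189


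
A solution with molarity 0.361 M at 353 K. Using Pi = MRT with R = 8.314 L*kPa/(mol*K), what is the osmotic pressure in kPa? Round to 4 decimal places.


Osmotic pressure (van't Hoff): Pi = M*R*T.
RT = 8.314 * 353 = 2934.842
Pi = 0.361 * 2934.842
Pi = 1059.477962 kPa, rounded to 4 dp:

1059.4780 kPa


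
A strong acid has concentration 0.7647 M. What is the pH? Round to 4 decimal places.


A strong acid dissociates completely, so [H+] equals the given concentration.
pH = -log10([H+]) = -log10(0.7647)
pH = 0.11650891, rounded to 4 dp:

0.1165


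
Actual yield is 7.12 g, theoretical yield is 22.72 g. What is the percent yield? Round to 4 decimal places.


% yield = 100 * actual / theoretical
% yield = 100 * 7.12 / 22.72
% yield = 31.33802817 %, rounded to 4 dp:

31.3380 %


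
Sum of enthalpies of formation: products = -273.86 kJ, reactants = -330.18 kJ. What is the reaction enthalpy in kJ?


dH_rxn = sum(dH_f products) - sum(dH_f reactants)
dH_rxn = -273.86 - (-330.18)
dH_rxn = 56.32 kJ:

56.32 kJ


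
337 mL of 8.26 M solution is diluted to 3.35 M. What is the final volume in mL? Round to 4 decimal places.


Dilution: M1*V1 = M2*V2, solve for V2.
V2 = M1*V1 / M2
V2 = 8.26 * 337 / 3.35
V2 = 2783.62 / 3.35
V2 = 830.93134328 mL, rounded to 4 dp:

830.9313 mL


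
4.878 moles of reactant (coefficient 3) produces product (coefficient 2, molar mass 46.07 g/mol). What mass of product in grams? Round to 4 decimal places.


Use the coefficient ratio to convert reactant moles to product moles, then multiply by the product's molar mass.
moles_P = moles_R * (coeff_P / coeff_R) = 4.878 * (2/3) = 3.252
mass_P = moles_P * M_P = 3.252 * 46.07
mass_P = 149.81964 g, rounded to 4 dp:

149.8196 g


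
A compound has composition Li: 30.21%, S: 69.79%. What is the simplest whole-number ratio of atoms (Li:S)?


Assume 100 g of compound, divide each mass% by atomic mass to get moles, then normalize by the smallest to get a raw atom ratio.
Moles per 100 g: Li: 30.21/6.941 = 4.3524, S: 69.79/32.065 = 2.1765
Raw ratio (divide by min = 2.1765): Li: 2.0, S: 1.0
Multiply by 1 to clear fractions: Li: 2.0 ~= 2, S: 1.0 ~= 1
Reduce by GCD to get the simplest whole-number ratio:

2:1


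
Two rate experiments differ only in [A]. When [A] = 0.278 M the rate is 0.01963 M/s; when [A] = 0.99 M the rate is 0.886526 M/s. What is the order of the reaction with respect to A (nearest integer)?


Rate is proportional to [A]^n, so rate2/rate1 = ([A]2/[A]1)^n. Take logs to solve for n.
rate2/rate1 = 0.886526 / 0.01963 = 45.1618
[A]2/[A]1 = 0.99 / 0.278 = 3.5612
n = ln(45.1618) / ln(3.5612) = 3.0
Nearest integer order:

3


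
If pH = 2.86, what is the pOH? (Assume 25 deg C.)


At 25 deg C, pH + pOH = 14.
pOH = 14 - pH = 14 - 2.86
pOH = 11.14:

11.14


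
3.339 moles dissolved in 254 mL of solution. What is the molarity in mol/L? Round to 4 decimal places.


Convert volume to liters: V_L = V_mL / 1000.
V_L = 254 / 1000 = 0.254 L
M = n / V_L = 3.339 / 0.254
M = 13.14566929 mol/L, rounded to 4 dp:

13.1457 mol/L


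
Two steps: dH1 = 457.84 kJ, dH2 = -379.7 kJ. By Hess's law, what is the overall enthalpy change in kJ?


Hess's law: enthalpy is a state function, so add the step enthalpies.
dH_total = dH1 + dH2 = 457.84 + (-379.7)
dH_total = 78.14 kJ:

78.14 kJ


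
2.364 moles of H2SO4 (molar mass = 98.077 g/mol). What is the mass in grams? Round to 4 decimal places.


mass = n * M
mass = 2.364 * 98.077
mass = 231.854028 g, rounded to 4 dp:

231.8540 g


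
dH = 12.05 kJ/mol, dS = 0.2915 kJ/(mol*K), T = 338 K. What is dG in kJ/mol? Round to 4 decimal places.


Gibbs: dG = dH - T*dS (consistent units, dS already in kJ/(mol*K)).
T*dS = 338 * 0.2915 = 98.527
dG = 12.05 - (98.527)
dG = -86.477 kJ/mol, rounded to 4 dp:

-86.4770 kJ/mol


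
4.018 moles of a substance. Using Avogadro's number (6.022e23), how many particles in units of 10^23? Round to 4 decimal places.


N = n * NA, then divide by 1e23 for the requested units.
N / 1e23 = n * 6.022
N / 1e23 = 4.018 * 6.022
N / 1e23 = 24.196396, rounded to 4 dp:

24.1964


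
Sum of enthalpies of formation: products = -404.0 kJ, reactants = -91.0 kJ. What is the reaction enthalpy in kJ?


dH_rxn = sum(dH_f products) - sum(dH_f reactants)
dH_rxn = -404.0 - (-91.0)
dH_rxn = -313.0 kJ:

-313.00 kJ


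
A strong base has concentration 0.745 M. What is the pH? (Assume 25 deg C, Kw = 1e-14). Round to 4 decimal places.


A strong base dissociates completely, so [OH-] equals the given concentration.
pOH = -log10([OH-]) = -log10(0.745) = 0.127844
pH = 14 - pOH = 14 - 0.127844
pH = 13.872156, rounded to 4 dp:

13.8722


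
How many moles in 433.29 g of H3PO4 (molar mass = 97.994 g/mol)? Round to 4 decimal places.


n = mass / M
n = 433.29 / 97.994
n = 4.42159724 mol, rounded to 4 dp:

4.4216 mol


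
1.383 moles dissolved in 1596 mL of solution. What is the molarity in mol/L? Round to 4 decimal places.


Convert volume to liters: V_L = V_mL / 1000.
V_L = 1596 / 1000 = 1.596 L
M = n / V_L = 1.383 / 1.596
M = 0.86654135 mol/L, rounded to 4 dp:

0.8665 mol/L


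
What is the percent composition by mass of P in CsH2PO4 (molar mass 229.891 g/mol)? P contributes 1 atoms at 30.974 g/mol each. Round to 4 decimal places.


pct = 100 * (n_elem * M_elem) / M_total
mass_contribution = 1 * 30.974 = 30.974 g/mol
pct = 100 * 30.974 / 229.891
pct = 13.47334171 %, rounded to 4 dp:

13.4733 %


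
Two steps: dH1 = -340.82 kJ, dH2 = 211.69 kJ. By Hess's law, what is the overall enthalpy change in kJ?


Hess's law: enthalpy is a state function, so add the step enthalpies.
dH_total = dH1 + dH2 = -340.82 + (211.69)
dH_total = -129.13 kJ:

-129.13 kJ


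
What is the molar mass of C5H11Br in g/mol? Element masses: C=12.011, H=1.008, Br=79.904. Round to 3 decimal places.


M = sum(count * atomic_mass) over atoms.
M = 5*12.011 + 11*1.008 + 1*79.904
M = 60.055 + 11.088 + 79.904
M = 151.047 g/mol, rounded to 3 dp:

151.047 g/mol


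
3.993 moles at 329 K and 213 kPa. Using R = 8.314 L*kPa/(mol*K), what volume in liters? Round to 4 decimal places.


PV = nRT, solve for V = nRT / P.
nRT = 3.993 * 8.314 * 329 = 10922.0769
V = 10922.0769 / 213
V = 51.27735634 L, rounded to 4 dp:

51.2774 L


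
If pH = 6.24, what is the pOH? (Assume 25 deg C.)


At 25 deg C, pH + pOH = 14.
pOH = 14 - pH = 14 - 6.24
pOH = 7.76:

7.76


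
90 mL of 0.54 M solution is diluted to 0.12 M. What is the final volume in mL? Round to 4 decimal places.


Dilution: M1*V1 = M2*V2, solve for V2.
V2 = M1*V1 / M2
V2 = 0.54 * 90 / 0.12
V2 = 48.6 / 0.12
V2 = 405.0 mL, rounded to 4 dp:

405.0000 mL


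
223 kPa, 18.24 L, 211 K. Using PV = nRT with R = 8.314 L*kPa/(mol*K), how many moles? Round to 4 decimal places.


PV = nRT, solve for n = PV / (RT).
PV = 223 * 18.24 = 4067.52
RT = 8.314 * 211 = 1754.254
n = 4067.52 / 1754.254
n = 2.31866081 mol, rounded to 4 dp:

2.3187 mol


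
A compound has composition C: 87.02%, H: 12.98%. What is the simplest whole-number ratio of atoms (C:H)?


Assume 100 g of compound, divide each mass% by atomic mass to get moles, then normalize by the smallest to get a raw atom ratio.
Moles per 100 g: C: 87.02/12.011 = 7.245, H: 12.98/1.008 = 12.877
Raw ratio (divide by min = 7.245): C: 1.0, H: 1.777
Multiply by 9 to clear fractions: C: 9.0 ~= 9, H: 15.996 ~= 16
Reduce by GCD to get the simplest whole-number ratio:

9:16


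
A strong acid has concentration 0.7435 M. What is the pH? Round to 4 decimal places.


A strong acid dissociates completely, so [H+] equals the given concentration.
pH = -log10([H+]) = -log10(0.7435)
pH = 0.12871903, rounded to 4 dp:

0.1287


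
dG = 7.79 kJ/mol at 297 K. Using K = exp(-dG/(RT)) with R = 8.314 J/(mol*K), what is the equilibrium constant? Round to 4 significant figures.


dG is in kJ/mol; multiply by 1000 to match R in J/(mol*K).
RT = 8.314 * 297 = 2469.258 J/mol
exponent = -dG*1000 / (RT) = -(7.79*1000) / 2469.258 = -3.15479387
K = exp(-3.15479387)
K = 0.042647191, rounded to 4 significant figures:

0.04265


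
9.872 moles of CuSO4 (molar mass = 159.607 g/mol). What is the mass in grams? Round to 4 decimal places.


mass = n * M
mass = 9.872 * 159.607
mass = 1575.640304 g, rounded to 4 dp:

1575.6403 g


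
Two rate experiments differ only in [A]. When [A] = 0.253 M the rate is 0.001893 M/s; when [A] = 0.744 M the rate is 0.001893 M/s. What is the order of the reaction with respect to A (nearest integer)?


Rate is proportional to [A]^n, so rate2/rate1 = ([A]2/[A]1)^n. Take logs to solve for n.
rate2/rate1 = 0.001893 / 0.001893 = 1.0
[A]2/[A]1 = 0.744 / 0.253 = 2.9407
n = ln(1.0) / ln(2.9407) = 0.0
Nearest integer order:

0


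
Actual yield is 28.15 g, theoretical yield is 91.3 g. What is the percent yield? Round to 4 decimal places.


% yield = 100 * actual / theoretical
% yield = 100 * 28.15 / 91.3
% yield = 30.83242059 %, rounded to 4 dp:

30.8324 %


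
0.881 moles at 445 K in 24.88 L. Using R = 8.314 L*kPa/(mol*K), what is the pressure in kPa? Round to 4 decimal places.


PV = nRT, solve for P = nRT / V.
nRT = 0.881 * 8.314 * 445 = 3259.4621
P = 3259.4621 / 24.88
P = 131.00731913 kPa, rounded to 4 dp:

131.0073 kPa


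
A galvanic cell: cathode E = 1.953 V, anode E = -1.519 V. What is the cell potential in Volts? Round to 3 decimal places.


Standard cell potential: E_cell = E_cathode - E_anode.
E_cell = 1.953 - (-1.519)
E_cell = 3.472 V, rounded to 3 dp:

3.472 V


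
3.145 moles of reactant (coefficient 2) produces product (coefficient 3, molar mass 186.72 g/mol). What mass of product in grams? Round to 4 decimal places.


Use the coefficient ratio to convert reactant moles to product moles, then multiply by the product's molar mass.
moles_P = moles_R * (coeff_P / coeff_R) = 3.145 * (3/2) = 4.7175
mass_P = moles_P * M_P = 4.7175 * 186.72
mass_P = 880.8516 g, rounded to 4 dp:

880.8516 g


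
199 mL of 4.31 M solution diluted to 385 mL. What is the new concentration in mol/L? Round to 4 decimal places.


Dilution: M1*V1 = M2*V2, solve for M2.
M2 = M1*V1 / V2
M2 = 4.31 * 199 / 385
M2 = 857.69 / 385
M2 = 2.22776623 mol/L, rounded to 4 dp:

2.2278 mol/L


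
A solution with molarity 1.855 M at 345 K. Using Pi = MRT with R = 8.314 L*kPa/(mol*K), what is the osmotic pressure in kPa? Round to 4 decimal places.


Osmotic pressure (van't Hoff): Pi = M*R*T.
RT = 8.314 * 345 = 2868.33
Pi = 1.855 * 2868.33
Pi = 5320.75215 kPa, rounded to 4 dp:

5320.7522 kPa


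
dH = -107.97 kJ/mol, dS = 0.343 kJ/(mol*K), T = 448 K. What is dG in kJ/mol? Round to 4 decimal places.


Gibbs: dG = dH - T*dS (consistent units, dS already in kJ/(mol*K)).
T*dS = 448 * 0.343 = 153.664
dG = -107.97 - (153.664)
dG = -261.634 kJ/mol, rounded to 4 dp:

-261.6340 kJ/mol


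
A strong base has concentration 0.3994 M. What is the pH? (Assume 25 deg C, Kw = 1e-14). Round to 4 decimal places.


A strong base dissociates completely, so [OH-] equals the given concentration.
pOH = -log10([OH-]) = -log10(0.3994) = 0.398592
pH = 14 - pOH = 14 - 0.398592
pH = 13.601408, rounded to 4 dp:

13.6014


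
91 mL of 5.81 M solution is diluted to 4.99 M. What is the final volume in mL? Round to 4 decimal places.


Dilution: M1*V1 = M2*V2, solve for V2.
V2 = M1*V1 / M2
V2 = 5.81 * 91 / 4.99
V2 = 528.71 / 4.99
V2 = 105.95390782 mL, rounded to 4 dp:

105.9539 mL


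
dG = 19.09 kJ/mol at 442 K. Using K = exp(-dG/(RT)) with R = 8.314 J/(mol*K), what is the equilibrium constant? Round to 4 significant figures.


dG is in kJ/mol; multiply by 1000 to match R in J/(mol*K).
RT = 8.314 * 442 = 3674.788 J/mol
exponent = -dG*1000 / (RT) = -(19.09*1000) / 3674.788 = -5.1948575
K = exp(-5.1948575)
K = 0.0055450064, rounded to 4 significant figures:

0.005545


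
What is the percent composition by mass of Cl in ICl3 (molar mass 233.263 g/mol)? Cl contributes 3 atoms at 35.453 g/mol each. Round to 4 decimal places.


pct = 100 * (n_elem * M_elem) / M_total
mass_contribution = 3 * 35.453 = 106.359 g/mol
pct = 100 * 106.359 / 233.263
pct = 45.59617256 %, rounded to 4 dp:

45.5962 %


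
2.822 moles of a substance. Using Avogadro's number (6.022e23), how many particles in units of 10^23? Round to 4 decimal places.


N = n * NA, then divide by 1e23 for the requested units.
N / 1e23 = n * 6.022
N / 1e23 = 2.822 * 6.022
N / 1e23 = 16.994084, rounded to 4 dp:

16.9941


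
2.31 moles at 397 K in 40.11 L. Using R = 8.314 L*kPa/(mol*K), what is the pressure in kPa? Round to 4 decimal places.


PV = nRT, solve for P = nRT / V.
nRT = 2.31 * 8.314 * 397 = 7624.52
P = 7624.52 / 40.11
P = 190.09025181 kPa, rounded to 4 dp:

190.0903 kPa


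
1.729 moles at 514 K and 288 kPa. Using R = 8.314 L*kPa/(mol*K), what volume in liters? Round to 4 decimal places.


PV = nRT, solve for V = nRT / P.
nRT = 1.729 * 8.314 * 514 = 7388.7017
V = 7388.7017 / 288
V = 25.65521424 L, rounded to 4 dp:

25.6552 L


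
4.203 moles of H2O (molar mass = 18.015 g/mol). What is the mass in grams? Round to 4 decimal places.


mass = n * M
mass = 4.203 * 18.015
mass = 75.717045 g, rounded to 4 dp:

75.7170 g


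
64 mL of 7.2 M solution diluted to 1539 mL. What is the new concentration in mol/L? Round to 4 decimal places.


Dilution: M1*V1 = M2*V2, solve for M2.
M2 = M1*V1 / V2
M2 = 7.2 * 64 / 1539
M2 = 460.8 / 1539
M2 = 0.2994152 mol/L, rounded to 4 dp:

0.2994 mol/L


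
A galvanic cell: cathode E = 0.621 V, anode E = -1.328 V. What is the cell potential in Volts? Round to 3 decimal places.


Standard cell potential: E_cell = E_cathode - E_anode.
E_cell = 0.621 - (-1.328)
E_cell = 1.949 V, rounded to 3 dp:

1.949 V


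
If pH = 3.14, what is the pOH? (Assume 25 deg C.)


At 25 deg C, pH + pOH = 14.
pOH = 14 - pH = 14 - 3.14
pOH = 10.86:

10.86


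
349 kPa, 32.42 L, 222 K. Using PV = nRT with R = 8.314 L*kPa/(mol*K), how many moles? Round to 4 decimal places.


PV = nRT, solve for n = PV / (RT).
PV = 349 * 32.42 = 11314.58
RT = 8.314 * 222 = 1845.708
n = 11314.58 / 1845.708
n = 6.13021128 mol, rounded to 4 dp:

6.1302 mol


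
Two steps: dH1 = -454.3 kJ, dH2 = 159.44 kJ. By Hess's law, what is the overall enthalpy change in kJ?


Hess's law: enthalpy is a state function, so add the step enthalpies.
dH_total = dH1 + dH2 = -454.3 + (159.44)
dH_total = -294.86 kJ:

-294.86 kJ


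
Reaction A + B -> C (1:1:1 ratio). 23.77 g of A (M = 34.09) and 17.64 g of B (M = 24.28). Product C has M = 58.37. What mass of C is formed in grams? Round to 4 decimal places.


Find moles of each reactant; the smaller value is the limiting reagent in a 1:1:1 reaction, so moles_C equals moles of the limiter.
n_A = mass_A / M_A = 23.77 / 34.09 = 0.697272 mol
n_B = mass_B / M_B = 17.64 / 24.28 = 0.726524 mol
Limiting reagent: A (smaller), n_limiting = 0.697272 mol
mass_C = n_limiting * M_C = 0.697272 * 58.37
mass_C = 40.69976664 g, rounded to 4 dp:

40.6998 g


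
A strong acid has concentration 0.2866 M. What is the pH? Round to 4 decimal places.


A strong acid dissociates completely, so [H+] equals the given concentration.
pH = -log10([H+]) = -log10(0.2866)
pH = 0.54272381, rounded to 4 dp:

0.5427


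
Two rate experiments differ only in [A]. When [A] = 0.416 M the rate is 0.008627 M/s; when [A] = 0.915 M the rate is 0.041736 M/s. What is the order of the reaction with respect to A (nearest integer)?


Rate is proportional to [A]^n, so rate2/rate1 = ([A]2/[A]1)^n. Take logs to solve for n.
rate2/rate1 = 0.041736 / 0.008627 = 4.8378
[A]2/[A]1 = 0.915 / 0.416 = 2.1995
n = ln(4.8378) / ln(2.1995) = 2.0
Nearest integer order:

2


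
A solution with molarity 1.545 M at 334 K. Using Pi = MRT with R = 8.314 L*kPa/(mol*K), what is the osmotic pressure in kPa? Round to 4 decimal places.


Osmotic pressure (van't Hoff): Pi = M*R*T.
RT = 8.314 * 334 = 2776.876
Pi = 1.545 * 2776.876
Pi = 4290.27342 kPa, rounded to 4 dp:

4290.2734 kPa


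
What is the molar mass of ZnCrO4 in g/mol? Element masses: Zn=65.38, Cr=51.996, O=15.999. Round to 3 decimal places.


M = sum(count * atomic_mass) over atoms.
M = 1*65.38 + 1*51.996 + 4*15.999
M = 65.38 + 51.996 + 63.996
M = 181.372 g/mol, rounded to 3 dp:

181.372 g/mol


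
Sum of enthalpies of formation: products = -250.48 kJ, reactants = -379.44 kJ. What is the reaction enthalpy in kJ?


dH_rxn = sum(dH_f products) - sum(dH_f reactants)
dH_rxn = -250.48 - (-379.44)
dH_rxn = 128.96 kJ:

128.96 kJ


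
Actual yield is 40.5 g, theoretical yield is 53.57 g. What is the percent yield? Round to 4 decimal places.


% yield = 100 * actual / theoretical
% yield = 100 * 40.5 / 53.57
% yield = 75.60201605 %, rounded to 4 dp:

75.6020 %


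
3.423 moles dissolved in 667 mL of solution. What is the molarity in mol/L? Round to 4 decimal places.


Convert volume to liters: V_L = V_mL / 1000.
V_L = 667 / 1000 = 0.667 L
M = n / V_L = 3.423 / 0.667
M = 5.13193403 mol/L, rounded to 4 dp:

5.1319 mol/L


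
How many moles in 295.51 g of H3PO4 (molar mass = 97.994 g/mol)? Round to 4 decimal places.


n = mass / M
n = 295.51 / 97.994
n = 3.01559279 mol, rounded to 4 dp:

3.0156 mol


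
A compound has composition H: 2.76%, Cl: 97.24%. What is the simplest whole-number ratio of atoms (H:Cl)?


Assume 100 g of compound, divide each mass% by atomic mass to get moles, then normalize by the smallest to get a raw atom ratio.
Moles per 100 g: H: 2.76/1.008 = 2.7381, Cl: 97.24/35.453 = 2.7428
Raw ratio (divide by min = 2.7381): H: 1.0, Cl: 1.002
Multiply by 1 to clear fractions: H: 1.0 ~= 1, Cl: 1.002 ~= 1
Reduce by GCD to get the simplest whole-number ratio:

1:1


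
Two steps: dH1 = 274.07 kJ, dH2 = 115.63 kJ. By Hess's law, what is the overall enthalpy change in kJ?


Hess's law: enthalpy is a state function, so add the step enthalpies.
dH_total = dH1 + dH2 = 274.07 + (115.63)
dH_total = 389.7 kJ:

389.70 kJ


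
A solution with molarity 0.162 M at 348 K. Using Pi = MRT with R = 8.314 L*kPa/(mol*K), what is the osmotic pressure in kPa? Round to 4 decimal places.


Osmotic pressure (van't Hoff): Pi = M*R*T.
RT = 8.314 * 348 = 2893.272
Pi = 0.162 * 2893.272
Pi = 468.710064 kPa, rounded to 4 dp:

468.7101 kPa


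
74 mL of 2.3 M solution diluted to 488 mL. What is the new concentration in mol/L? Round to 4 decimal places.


Dilution: M1*V1 = M2*V2, solve for M2.
M2 = M1*V1 / V2
M2 = 2.3 * 74 / 488
M2 = 170.2 / 488
M2 = 0.34877049 mol/L, rounded to 4 dp:

0.3488 mol/L


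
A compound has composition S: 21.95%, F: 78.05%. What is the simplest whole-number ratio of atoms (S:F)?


Assume 100 g of compound, divide each mass% by atomic mass to get moles, then normalize by the smallest to get a raw atom ratio.
Moles per 100 g: S: 21.95/32.065 = 0.6845, F: 78.05/18.998 = 4.1083
Raw ratio (divide by min = 0.6845): S: 1.0, F: 6.002
Multiply by 1 to clear fractions: S: 1.0 ~= 1, F: 6.002 ~= 6
Reduce by GCD to get the simplest whole-number ratio:

1:6


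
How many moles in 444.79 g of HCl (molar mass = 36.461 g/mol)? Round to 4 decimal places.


n = mass / M
n = 444.79 / 36.461
n = 12.19906201 mol, rounded to 4 dp:

12.1991 mol


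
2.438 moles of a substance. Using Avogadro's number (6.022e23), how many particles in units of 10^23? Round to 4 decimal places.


N = n * NA, then divide by 1e23 for the requested units.
N / 1e23 = n * 6.022
N / 1e23 = 2.438 * 6.022
N / 1e23 = 14.681636, rounded to 4 dp:

14.6816


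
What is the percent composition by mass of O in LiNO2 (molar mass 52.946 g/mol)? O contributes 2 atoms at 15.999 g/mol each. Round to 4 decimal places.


pct = 100 * (n_elem * M_elem) / M_total
mass_contribution = 2 * 15.999 = 31.998 g/mol
pct = 100 * 31.998 / 52.946
pct = 60.43516035 %, rounded to 4 dp:

60.4352 %


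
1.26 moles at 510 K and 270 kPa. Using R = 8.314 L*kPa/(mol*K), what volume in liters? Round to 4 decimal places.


PV = nRT, solve for V = nRT / P.
nRT = 1.26 * 8.314 * 510 = 5342.5764
V = 5342.5764 / 270
V = 19.78732 L, rounded to 4 dp:

19.7873 L


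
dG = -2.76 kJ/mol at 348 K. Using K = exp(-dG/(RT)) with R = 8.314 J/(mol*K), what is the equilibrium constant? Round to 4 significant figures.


dG is in kJ/mol; multiply by 1000 to match R in J/(mol*K).
RT = 8.314 * 348 = 2893.272 J/mol
exponent = -dG*1000 / (RT) = -(-2.76*1000) / 2893.272 = 0.95393727
K = exp(0.95393727)
K = 2.5959104, rounded to 4 significant figures:

2.596


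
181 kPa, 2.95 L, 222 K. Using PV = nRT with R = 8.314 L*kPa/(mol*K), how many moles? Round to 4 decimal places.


PV = nRT, solve for n = PV / (RT).
PV = 181 * 2.95 = 533.95
RT = 8.314 * 222 = 1845.708
n = 533.95 / 1845.708
n = 0.28929278 mol, rounded to 4 dp:

0.2893 mol


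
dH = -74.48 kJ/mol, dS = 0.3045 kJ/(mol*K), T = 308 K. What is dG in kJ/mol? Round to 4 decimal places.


Gibbs: dG = dH - T*dS (consistent units, dS already in kJ/(mol*K)).
T*dS = 308 * 0.3045 = 93.786
dG = -74.48 - (93.786)
dG = -168.266 kJ/mol, rounded to 4 dp:

-168.2660 kJ/mol


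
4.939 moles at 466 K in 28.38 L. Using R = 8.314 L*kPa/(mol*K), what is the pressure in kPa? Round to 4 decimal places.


PV = nRT, solve for P = nRT / V.
nRT = 4.939 * 8.314 * 466 = 19135.2862
P = 19135.2862 / 28.38
P = 674.25250881 kPa, rounded to 4 dp:

674.2525 kPa


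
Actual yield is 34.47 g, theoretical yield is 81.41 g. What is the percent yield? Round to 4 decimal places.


% yield = 100 * actual / theoretical
% yield = 100 * 34.47 / 81.41
% yield = 42.34123572 %, rounded to 4 dp:

42.3412 %


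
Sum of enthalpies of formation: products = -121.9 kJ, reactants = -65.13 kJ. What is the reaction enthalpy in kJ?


dH_rxn = sum(dH_f products) - sum(dH_f reactants)
dH_rxn = -121.9 - (-65.13)
dH_rxn = -56.77 kJ:

-56.77 kJ


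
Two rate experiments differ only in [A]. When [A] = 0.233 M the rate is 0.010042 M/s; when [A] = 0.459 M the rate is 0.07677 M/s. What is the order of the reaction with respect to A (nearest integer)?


Rate is proportional to [A]^n, so rate2/rate1 = ([A]2/[A]1)^n. Take logs to solve for n.
rate2/rate1 = 0.07677 / 0.010042 = 7.6449
[A]2/[A]1 = 0.459 / 0.233 = 1.97
n = ln(7.6449) / ln(1.97) = 3.0
Nearest integer order:

3


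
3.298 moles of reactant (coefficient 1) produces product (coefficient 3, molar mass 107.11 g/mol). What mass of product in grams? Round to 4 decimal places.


Use the coefficient ratio to convert reactant moles to product moles, then multiply by the product's molar mass.
moles_P = moles_R * (coeff_P / coeff_R) = 3.298 * (3/1) = 9.894
mass_P = moles_P * M_P = 9.894 * 107.11
mass_P = 1059.74634 g, rounded to 4 dp:

1059.7463 g


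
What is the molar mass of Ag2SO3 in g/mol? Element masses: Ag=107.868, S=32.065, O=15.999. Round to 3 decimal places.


M = sum(count * atomic_mass) over atoms.
M = 2*107.868 + 1*32.065 + 3*15.999
M = 215.736 + 32.065 + 47.997
M = 295.798 g/mol, rounded to 3 dp:

295.798 g/mol


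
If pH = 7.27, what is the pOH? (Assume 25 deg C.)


At 25 deg C, pH + pOH = 14.
pOH = 14 - pH = 14 - 7.27
pOH = 6.73:

6.73


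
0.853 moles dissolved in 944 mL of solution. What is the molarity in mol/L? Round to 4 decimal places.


Convert volume to liters: V_L = V_mL / 1000.
V_L = 944 / 1000 = 0.944 L
M = n / V_L = 0.853 / 0.944
M = 0.90360169 mol/L, rounded to 4 dp:

0.9036 mol/L


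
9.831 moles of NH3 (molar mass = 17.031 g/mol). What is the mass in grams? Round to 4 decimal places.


mass = n * M
mass = 9.831 * 17.031
mass = 167.431761 g, rounded to 4 dp:

167.4318 g


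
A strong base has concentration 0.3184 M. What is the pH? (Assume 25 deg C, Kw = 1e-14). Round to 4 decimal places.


A strong base dissociates completely, so [OH-] equals the given concentration.
pOH = -log10([OH-]) = -log10(0.3184) = 0.497027
pH = 14 - pOH = 14 - 0.497027
pH = 13.502973, rounded to 4 dp:

13.5030


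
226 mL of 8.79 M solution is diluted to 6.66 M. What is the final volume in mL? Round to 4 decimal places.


Dilution: M1*V1 = M2*V2, solve for V2.
V2 = M1*V1 / M2
V2 = 8.79 * 226 / 6.66
V2 = 1986.54 / 6.66
V2 = 298.27927928 mL, rounded to 4 dp:

298.2793 mL


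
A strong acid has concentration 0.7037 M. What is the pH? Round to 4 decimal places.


A strong acid dissociates completely, so [H+] equals the given concentration.
pH = -log10([H+]) = -log10(0.7037)
pH = 0.15261245, rounded to 4 dp:

0.1526


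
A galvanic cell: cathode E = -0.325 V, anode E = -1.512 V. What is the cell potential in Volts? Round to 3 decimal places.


Standard cell potential: E_cell = E_cathode - E_anode.
E_cell = -0.325 - (-1.512)
E_cell = 1.187 V, rounded to 3 dp:

1.187 V


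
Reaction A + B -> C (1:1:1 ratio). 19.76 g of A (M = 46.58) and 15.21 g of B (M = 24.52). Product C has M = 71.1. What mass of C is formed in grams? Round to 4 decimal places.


Find moles of each reactant; the smaller value is the limiting reagent in a 1:1:1 reaction, so moles_C equals moles of the limiter.
n_A = mass_A / M_A = 19.76 / 46.58 = 0.424216 mol
n_B = mass_B / M_B = 15.21 / 24.52 = 0.62031 mol
Limiting reagent: A (smaller), n_limiting = 0.424216 mol
mass_C = n_limiting * M_C = 0.424216 * 71.1
mass_C = 30.1617576 g, rounded to 4 dp:

30.1618 g


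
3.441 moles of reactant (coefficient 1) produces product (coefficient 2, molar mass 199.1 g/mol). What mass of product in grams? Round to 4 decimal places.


Use the coefficient ratio to convert reactant moles to product moles, then multiply by the product's molar mass.
moles_P = moles_R * (coeff_P / coeff_R) = 3.441 * (2/1) = 6.882
mass_P = moles_P * M_P = 6.882 * 199.1
mass_P = 1370.2062 g, rounded to 4 dp:

1370.2062 g


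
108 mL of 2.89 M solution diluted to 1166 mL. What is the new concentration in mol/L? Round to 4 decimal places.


Dilution: M1*V1 = M2*V2, solve for M2.
M2 = M1*V1 / V2
M2 = 2.89 * 108 / 1166
M2 = 312.12 / 1166
M2 = 0.26768439 mol/L, rounded to 4 dp:

0.2677 mol/L


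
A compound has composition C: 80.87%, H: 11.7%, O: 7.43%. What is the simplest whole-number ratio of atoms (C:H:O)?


Assume 100 g of compound, divide each mass% by atomic mass to get moles, then normalize by the smallest to get a raw atom ratio.
Moles per 100 g: C: 80.87/12.011 = 6.733, H: 11.7/1.008 = 11.6071, O: 7.43/15.999 = 0.4644
Raw ratio (divide by min = 0.4644): C: 14.498, H: 24.994, O: 1.0
Multiply by 2 to clear fractions: C: 28.996 ~= 29, H: 49.987 ~= 50, O: 2.0 ~= 2
Reduce by GCD to get the simplest whole-number ratio:

29:50:2


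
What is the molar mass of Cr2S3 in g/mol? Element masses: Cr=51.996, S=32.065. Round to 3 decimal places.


M = sum(count * atomic_mass) over atoms.
M = 2*51.996 + 3*32.065
M = 103.992 + 96.195
M = 200.187 g/mol, rounded to 3 dp:

200.187 g/mol


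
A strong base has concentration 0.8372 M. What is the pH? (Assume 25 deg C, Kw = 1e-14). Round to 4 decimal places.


A strong base dissociates completely, so [OH-] equals the given concentration.
pOH = -log10([OH-]) = -log10(0.8372) = 0.077171
pH = 14 - pOH = 14 - 0.077171
pH = 13.922829, rounded to 4 dp:

13.9228


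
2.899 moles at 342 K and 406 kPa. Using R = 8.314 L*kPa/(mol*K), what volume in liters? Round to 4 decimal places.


PV = nRT, solve for V = nRT / P.
nRT = 2.899 * 8.314 * 342 = 8242.9818
V = 8242.9818 / 406
V = 20.30291084 L, rounded to 4 dp:

20.3029 L


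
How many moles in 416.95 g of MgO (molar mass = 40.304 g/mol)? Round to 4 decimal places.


n = mass / M
n = 416.95 / 40.304
n = 10.34512703 mol, rounded to 4 dp:

10.3451 mol


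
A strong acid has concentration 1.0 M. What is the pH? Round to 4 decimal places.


A strong acid dissociates completely, so [H+] equals the given concentration.
pH = -log10([H+]) = -log10(1.0)
pH = -0.0, rounded to 4 dp:

-0.0000


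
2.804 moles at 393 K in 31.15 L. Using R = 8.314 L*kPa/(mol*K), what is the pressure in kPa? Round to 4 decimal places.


PV = nRT, solve for P = nRT / V.
nRT = 2.804 * 8.314 * 393 = 9161.7952
P = 9161.7952 / 31.15
P = 294.118626 kPa, rounded to 4 dp:

294.1186 kPa


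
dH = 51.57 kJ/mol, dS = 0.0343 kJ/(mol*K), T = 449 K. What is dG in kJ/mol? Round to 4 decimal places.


Gibbs: dG = dH - T*dS (consistent units, dS already in kJ/(mol*K)).
T*dS = 449 * 0.0343 = 15.4007
dG = 51.57 - (15.4007)
dG = 36.1693 kJ/mol, rounded to 4 dp:

36.1693 kJ/mol


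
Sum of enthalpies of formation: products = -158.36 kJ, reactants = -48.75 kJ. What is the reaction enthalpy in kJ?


dH_rxn = sum(dH_f products) - sum(dH_f reactants)
dH_rxn = -158.36 - (-48.75)
dH_rxn = -109.61 kJ:

-109.61 kJ


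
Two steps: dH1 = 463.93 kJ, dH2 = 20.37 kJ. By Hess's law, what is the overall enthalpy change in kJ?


Hess's law: enthalpy is a state function, so add the step enthalpies.
dH_total = dH1 + dH2 = 463.93 + (20.37)
dH_total = 484.3 kJ:

484.30 kJ


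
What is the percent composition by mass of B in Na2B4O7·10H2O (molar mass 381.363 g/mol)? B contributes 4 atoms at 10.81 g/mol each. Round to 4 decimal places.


pct = 100 * (n_elem * M_elem) / M_total
mass_contribution = 4 * 10.81 = 43.24 g/mol
pct = 100 * 43.24 / 381.363
pct = 11.33827875 %, rounded to 4 dp:

11.3383 %


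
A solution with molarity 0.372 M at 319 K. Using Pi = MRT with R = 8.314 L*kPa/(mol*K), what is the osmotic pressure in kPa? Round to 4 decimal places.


Osmotic pressure (van't Hoff): Pi = M*R*T.
RT = 8.314 * 319 = 2652.166
Pi = 0.372 * 2652.166
Pi = 986.605752 kPa, rounded to 4 dp:

986.6058 kPa


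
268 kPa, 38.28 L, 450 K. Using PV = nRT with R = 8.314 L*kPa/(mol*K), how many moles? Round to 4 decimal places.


PV = nRT, solve for n = PV / (RT).
PV = 268 * 38.28 = 10259.04
RT = 8.314 * 450 = 3741.3
n = 10259.04 / 3741.3
n = 2.74210569 mol, rounded to 4 dp:

2.7421 mol


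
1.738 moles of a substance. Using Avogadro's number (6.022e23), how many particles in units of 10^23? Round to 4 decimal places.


N = n * NA, then divide by 1e23 for the requested units.
N / 1e23 = n * 6.022
N / 1e23 = 1.738 * 6.022
N / 1e23 = 10.466236, rounded to 4 dp:

10.4662


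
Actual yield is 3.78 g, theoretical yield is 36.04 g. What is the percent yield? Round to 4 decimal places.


% yield = 100 * actual / theoretical
% yield = 100 * 3.78 / 36.04
% yield = 10.48834628 %, rounded to 4 dp:

10.4883 %


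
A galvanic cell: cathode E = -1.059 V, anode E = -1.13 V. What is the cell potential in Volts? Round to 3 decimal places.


Standard cell potential: E_cell = E_cathode - E_anode.
E_cell = -1.059 - (-1.13)
E_cell = 0.071 V, rounded to 3 dp:

0.071 V


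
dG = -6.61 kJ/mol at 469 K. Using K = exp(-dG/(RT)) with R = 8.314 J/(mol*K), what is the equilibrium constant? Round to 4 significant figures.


dG is in kJ/mol; multiply by 1000 to match R in J/(mol*K).
RT = 8.314 * 469 = 3899.266 J/mol
exponent = -dG*1000 / (RT) = -(-6.61*1000) / 3899.266 = 1.69519084
K = exp(1.69519084)
K = 5.4476855, rounded to 4 significant figures:

5.448


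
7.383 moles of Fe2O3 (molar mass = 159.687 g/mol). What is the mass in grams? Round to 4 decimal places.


mass = n * M
mass = 7.383 * 159.687
mass = 1178.969121 g, rounded to 4 dp:

1178.9691 g


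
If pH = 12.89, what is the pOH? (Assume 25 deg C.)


At 25 deg C, pH + pOH = 14.
pOH = 14 - pH = 14 - 12.89
pOH = 1.11:

1.11


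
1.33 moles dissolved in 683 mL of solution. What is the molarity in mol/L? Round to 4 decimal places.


Convert volume to liters: V_L = V_mL / 1000.
V_L = 683 / 1000 = 0.683 L
M = n / V_L = 1.33 / 0.683
M = 1.94729136 mol/L, rounded to 4 dp:

1.9473 mol/L


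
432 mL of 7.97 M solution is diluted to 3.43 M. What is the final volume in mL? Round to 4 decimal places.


Dilution: M1*V1 = M2*V2, solve for V2.
V2 = M1*V1 / M2
V2 = 7.97 * 432 / 3.43
V2 = 3443.04 / 3.43
V2 = 1003.80174927 mL, rounded to 4 dp:

1003.8017 mL


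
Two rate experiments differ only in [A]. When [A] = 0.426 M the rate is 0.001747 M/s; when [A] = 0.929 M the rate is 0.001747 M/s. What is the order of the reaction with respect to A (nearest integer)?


Rate is proportional to [A]^n, so rate2/rate1 = ([A]2/[A]1)^n. Take logs to solve for n.
rate2/rate1 = 0.001747 / 0.001747 = 1.0
[A]2/[A]1 = 0.929 / 0.426 = 2.1808
n = ln(1.0) / ln(2.1808) = 0.0
Nearest integer order:

0


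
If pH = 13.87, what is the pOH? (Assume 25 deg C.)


At 25 deg C, pH + pOH = 14.
pOH = 14 - pH = 14 - 13.87
pOH = 0.13:

0.13


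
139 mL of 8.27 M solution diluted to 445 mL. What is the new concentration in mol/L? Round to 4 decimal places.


Dilution: M1*V1 = M2*V2, solve for M2.
M2 = M1*V1 / V2
M2 = 8.27 * 139 / 445
M2 = 1149.53 / 445
M2 = 2.58321348 mol/L, rounded to 4 dp:

2.5832 mol/L


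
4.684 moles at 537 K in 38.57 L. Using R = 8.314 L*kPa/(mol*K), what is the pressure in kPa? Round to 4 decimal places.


PV = nRT, solve for P = nRT / V.
nRT = 4.684 * 8.314 * 537 = 20912.2707
P = 20912.2707 / 38.57
P = 542.19006222 kPa, rounded to 4 dp:

542.1901 kPa


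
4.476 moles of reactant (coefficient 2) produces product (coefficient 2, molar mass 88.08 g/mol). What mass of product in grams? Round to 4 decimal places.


Use the coefficient ratio to convert reactant moles to product moles, then multiply by the product's molar mass.
moles_P = moles_R * (coeff_P / coeff_R) = 4.476 * (2/2) = 4.476
mass_P = moles_P * M_P = 4.476 * 88.08
mass_P = 394.24608 g, rounded to 4 dp:

394.2461 g
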